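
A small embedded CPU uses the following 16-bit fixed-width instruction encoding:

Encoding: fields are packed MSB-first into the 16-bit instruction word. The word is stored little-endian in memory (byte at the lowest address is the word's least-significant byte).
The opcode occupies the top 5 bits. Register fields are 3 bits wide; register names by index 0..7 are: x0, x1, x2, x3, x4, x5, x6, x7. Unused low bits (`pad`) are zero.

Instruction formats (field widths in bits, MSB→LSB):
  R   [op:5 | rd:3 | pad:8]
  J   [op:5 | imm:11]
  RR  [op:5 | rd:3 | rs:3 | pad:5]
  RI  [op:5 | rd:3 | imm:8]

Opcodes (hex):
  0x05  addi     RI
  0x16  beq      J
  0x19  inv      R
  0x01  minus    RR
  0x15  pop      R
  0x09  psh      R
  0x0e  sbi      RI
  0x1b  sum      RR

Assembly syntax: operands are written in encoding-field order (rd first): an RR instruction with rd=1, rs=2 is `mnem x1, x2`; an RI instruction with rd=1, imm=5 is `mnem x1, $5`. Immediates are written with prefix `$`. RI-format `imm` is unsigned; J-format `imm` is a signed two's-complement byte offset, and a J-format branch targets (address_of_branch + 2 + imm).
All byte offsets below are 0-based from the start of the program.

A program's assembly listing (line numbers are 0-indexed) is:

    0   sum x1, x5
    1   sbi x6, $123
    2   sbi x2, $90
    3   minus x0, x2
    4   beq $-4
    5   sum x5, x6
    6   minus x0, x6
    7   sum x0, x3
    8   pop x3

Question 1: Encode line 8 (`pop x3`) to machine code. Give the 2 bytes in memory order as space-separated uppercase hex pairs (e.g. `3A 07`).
8. pop fields op=0x15:5|rd=3:3|pad=0:8 → word ab00h → 00 ab

00 AB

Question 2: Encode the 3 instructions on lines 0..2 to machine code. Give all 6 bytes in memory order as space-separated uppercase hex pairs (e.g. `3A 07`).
A0 D9 7B 76 5A 72

line 0 (sum): pack op=0x1b:5|rd=1:3|rs=5:3|pad=0:5 = 0xd9a0; little→ a0 d9
line 1 (sbi): pack op=0xe:5|rd=6:3|imm=123:8 = 0x767b; little→ 7b 76
line 2 (sbi): pack op=0xe:5|rd=2:3|imm=90:8 = 0x725a; little→ 5a 72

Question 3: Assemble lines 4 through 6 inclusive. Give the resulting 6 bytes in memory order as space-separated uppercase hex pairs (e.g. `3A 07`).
L4: beq op=0x16:5|imm=-4:11 ⇒ 0xb7fc ⇒ little fc b7
L5: sum op=0x1b:5|rd=5:3|rs=6:3|pad=0:5 ⇒ 0xddc0 ⇒ little c0 dd
L6: minus op=0x1:5|rd=0:3|rs=6:3|pad=0:5 ⇒ 0x08c0 ⇒ little c0 08

FC B7 C0 DD C0 08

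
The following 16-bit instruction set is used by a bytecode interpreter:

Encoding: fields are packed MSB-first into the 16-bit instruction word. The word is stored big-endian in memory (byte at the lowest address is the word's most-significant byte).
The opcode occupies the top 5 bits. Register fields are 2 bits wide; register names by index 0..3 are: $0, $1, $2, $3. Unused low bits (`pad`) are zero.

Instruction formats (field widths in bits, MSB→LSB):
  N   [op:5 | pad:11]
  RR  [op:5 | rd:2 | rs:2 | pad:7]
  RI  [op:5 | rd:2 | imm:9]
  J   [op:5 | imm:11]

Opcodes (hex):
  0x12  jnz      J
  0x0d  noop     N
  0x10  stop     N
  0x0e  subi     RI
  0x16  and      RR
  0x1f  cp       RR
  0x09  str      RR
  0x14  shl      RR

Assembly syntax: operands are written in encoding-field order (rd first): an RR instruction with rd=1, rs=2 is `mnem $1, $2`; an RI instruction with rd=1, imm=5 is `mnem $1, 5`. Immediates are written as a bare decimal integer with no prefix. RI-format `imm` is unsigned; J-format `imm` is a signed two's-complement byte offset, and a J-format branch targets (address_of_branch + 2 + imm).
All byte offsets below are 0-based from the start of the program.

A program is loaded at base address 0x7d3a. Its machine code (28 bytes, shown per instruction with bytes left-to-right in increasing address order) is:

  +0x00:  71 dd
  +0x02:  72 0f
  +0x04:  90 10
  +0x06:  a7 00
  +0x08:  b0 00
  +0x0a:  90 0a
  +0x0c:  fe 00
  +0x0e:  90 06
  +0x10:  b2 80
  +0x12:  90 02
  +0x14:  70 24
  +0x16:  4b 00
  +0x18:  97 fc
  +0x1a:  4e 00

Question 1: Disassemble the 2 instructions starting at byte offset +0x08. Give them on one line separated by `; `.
and $0, $0; jnz 10

[08] b0 00 → 0xb000
  op=0xb000>>11=0x16 ⇒ and (RR)
  [10:9] rd=0 = $0
  [8:7] rs=0 = $0
[0a] 90 0a → 0x900a
  op=0x900a>>11=0x12 ⇒ jnz (J)
  [10:0] imm=10 = 10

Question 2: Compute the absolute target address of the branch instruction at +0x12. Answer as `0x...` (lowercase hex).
+0x12: 90 02 ⇒ word 0x9002 (big)
  opcode bits[15:11]=0x12: jnz/J
  imm: (w>>0)&0x7ff=0x2 → 2
  target = base 0x7d3a + off 0x12 + 2 + imm 2 = 0x7d50

0x7d50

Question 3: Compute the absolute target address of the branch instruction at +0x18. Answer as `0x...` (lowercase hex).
0x7d50

+0x18: 97 fc ⇒ word 0x97fc (big)
  opcode bits[15:11]=0x12: jnz/J
  imm: (w>>0)&0x7ff=0x7fc (s11→-4) → -4
  target = base 0x7d3a + off 0x18 + 2 + imm -4 = 0x7d50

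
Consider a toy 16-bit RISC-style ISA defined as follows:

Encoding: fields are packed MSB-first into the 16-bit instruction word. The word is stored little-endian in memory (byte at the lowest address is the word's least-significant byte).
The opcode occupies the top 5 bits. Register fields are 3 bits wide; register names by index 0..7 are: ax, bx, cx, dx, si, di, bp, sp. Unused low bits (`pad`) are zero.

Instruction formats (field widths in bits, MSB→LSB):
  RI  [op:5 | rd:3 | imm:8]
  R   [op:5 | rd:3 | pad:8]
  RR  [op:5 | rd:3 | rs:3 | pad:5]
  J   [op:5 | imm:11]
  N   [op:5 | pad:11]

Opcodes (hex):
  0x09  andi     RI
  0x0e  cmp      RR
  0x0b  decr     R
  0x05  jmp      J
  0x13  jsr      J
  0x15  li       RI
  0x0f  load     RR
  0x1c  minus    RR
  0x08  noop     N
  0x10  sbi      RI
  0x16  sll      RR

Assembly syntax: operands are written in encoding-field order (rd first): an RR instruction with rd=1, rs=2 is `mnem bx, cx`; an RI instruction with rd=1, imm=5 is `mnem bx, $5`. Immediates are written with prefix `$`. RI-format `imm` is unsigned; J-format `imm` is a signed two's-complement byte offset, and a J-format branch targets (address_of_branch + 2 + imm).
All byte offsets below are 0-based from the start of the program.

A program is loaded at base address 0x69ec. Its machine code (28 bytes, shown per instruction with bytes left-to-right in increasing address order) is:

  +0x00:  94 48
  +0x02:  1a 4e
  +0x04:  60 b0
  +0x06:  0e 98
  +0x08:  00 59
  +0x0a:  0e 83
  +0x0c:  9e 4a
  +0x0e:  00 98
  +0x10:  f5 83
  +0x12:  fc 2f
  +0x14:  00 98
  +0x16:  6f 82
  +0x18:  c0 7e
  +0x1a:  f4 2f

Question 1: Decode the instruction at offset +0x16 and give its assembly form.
@+16  little-endian(6f 82) = 0x826f
  opcode bits[15:11]=0x10: sbi/RI
  rd@[10:8]=0x2 ⇒ cx
  imm@[7:0]=0x6f ⇒ $111

sbi cx, $111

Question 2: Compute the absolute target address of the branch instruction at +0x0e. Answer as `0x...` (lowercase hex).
0x69fc

+0x0e: 00 98 ⇒ word 0x9800 (little)
  top 5b → 0x13 → jsr [J]
  [10:0] imm=0 = $0
  target = base 0x69ec + off 0x0e + 2 + imm 0 = 0x69fc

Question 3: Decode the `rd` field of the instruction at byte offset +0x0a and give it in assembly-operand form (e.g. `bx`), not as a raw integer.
[0a] 0e 83 → 0x830e
  top 5b → 0x10 → sbi [RI]
  [10:8] rd=3 = dx
  [7:0] imm=14 = $14

dx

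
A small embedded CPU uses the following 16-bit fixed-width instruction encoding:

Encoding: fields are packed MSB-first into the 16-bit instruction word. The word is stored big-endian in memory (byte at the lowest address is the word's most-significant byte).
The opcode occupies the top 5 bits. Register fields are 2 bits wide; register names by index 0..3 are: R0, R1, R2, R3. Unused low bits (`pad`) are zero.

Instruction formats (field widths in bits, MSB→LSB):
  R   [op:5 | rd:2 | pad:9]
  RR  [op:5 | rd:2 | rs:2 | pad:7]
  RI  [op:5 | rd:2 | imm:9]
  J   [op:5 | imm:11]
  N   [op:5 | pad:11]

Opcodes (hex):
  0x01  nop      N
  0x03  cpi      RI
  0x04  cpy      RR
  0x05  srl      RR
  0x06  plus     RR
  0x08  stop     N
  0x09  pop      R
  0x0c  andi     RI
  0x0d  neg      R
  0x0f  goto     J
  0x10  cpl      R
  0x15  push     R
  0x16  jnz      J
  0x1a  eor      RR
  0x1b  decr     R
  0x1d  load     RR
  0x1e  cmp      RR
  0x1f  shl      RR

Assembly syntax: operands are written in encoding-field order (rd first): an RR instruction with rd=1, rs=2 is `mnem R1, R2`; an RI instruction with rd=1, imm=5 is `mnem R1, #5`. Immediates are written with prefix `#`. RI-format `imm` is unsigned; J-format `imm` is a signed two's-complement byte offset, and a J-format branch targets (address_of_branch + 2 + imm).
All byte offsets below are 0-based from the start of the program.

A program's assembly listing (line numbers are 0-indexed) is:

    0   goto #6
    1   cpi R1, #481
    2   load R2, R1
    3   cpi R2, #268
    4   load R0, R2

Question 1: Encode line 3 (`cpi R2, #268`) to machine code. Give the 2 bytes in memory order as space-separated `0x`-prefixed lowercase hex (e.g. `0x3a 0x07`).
0x1d 0x0c

L3: cpi op=0x3:5|rd=2:2|imm=268:9 ⇒ 0x1d0c ⇒ big 1d 0c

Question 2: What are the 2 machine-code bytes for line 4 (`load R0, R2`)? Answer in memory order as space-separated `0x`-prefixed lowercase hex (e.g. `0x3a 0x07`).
L4: load op=0x1d:5|rd=0:2|rs=2:2|pad=0:7 ⇒ 0xe900 ⇒ big e9 00

0xe9 0x00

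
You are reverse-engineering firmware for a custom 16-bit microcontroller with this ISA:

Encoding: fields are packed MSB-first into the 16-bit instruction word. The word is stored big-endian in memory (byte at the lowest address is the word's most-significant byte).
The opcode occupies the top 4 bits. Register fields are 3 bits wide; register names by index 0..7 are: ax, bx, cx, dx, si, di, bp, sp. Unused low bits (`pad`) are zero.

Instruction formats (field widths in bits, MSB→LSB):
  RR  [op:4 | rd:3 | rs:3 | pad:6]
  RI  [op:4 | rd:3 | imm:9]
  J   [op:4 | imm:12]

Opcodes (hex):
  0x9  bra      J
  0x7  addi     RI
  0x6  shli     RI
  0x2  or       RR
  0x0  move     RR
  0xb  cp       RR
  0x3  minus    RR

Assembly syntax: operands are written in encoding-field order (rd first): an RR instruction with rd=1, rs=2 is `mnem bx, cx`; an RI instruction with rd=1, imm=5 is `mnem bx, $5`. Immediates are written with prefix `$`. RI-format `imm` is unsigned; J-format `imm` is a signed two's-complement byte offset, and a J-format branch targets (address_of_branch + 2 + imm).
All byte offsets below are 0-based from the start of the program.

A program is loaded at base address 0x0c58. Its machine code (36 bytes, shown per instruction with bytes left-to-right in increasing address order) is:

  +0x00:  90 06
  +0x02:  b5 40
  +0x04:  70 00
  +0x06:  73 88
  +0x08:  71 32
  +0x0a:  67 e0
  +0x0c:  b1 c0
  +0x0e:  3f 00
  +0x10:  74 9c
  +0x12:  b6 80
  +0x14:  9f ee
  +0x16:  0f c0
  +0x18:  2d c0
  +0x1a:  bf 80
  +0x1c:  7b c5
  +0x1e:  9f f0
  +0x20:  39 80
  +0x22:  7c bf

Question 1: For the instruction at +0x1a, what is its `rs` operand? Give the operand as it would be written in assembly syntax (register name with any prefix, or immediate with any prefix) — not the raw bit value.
bp

[1a] bf 80 → 0xbf80
  op=0xbf80>>12=0xb ⇒ cp (RR)
  rd@[11:9]=0x7 ⇒ sp
  rs@[8:6]=0x6 ⇒ bp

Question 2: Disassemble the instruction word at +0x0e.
+0x0e: 3f 00 ⇒ word 0x3f00 (big)
  top 4b → 0x3 → minus [RR]
  rd: (w>>9)&0x7=0x7 → sp
  rs: (w>>6)&0x7=0x4 → si

minus sp, si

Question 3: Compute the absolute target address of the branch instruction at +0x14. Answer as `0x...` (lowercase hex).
0x0c5c

off 0x14: read 9f ee as big → 0x9fee
  op=0x9fee>>12=0x9 ⇒ bra (J)
  imm: (w>>0)&0xfff=0xfee (s12→-18) → $-18
  target = base 0x0c58 + off 0x14 + 2 + imm -18 = 0x0c5c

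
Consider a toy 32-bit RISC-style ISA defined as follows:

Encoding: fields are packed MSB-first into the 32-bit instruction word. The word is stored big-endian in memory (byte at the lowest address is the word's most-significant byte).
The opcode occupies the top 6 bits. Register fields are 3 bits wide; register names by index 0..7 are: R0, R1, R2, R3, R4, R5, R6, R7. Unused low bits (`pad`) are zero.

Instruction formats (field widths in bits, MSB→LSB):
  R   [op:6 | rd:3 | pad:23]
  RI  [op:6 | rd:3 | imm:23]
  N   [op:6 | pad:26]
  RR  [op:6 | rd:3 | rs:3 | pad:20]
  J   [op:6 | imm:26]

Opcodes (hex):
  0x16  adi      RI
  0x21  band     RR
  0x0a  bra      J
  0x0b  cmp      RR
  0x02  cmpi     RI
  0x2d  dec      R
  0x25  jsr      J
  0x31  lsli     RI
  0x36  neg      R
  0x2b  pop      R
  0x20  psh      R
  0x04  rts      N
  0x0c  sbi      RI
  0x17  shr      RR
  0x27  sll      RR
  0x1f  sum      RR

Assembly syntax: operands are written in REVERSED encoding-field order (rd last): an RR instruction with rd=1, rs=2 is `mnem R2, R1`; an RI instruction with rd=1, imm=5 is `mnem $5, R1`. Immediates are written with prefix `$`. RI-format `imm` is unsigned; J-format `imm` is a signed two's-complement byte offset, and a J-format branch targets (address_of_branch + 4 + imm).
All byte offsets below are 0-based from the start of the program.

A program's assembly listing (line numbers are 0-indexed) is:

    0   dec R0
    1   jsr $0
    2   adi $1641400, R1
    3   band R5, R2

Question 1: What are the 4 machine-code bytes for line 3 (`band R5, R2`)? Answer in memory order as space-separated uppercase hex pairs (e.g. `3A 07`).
85 50 00 00

L3: band op=0x21:6|rd=2:3|rs=5:3|pad=0:20 ⇒ 0x85500000 ⇒ big 85 50 00 00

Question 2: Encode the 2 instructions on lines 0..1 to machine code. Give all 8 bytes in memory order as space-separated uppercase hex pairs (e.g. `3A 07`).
B4 00 00 00 94 00 00 00

L0: dec op=0x2d:6|rd=0:3|pad=0:23 ⇒ 0xb4000000 ⇒ big b4 00 00 00
L1: jsr op=0x25:6|imm=0:26 ⇒ 0x94000000 ⇒ big 94 00 00 00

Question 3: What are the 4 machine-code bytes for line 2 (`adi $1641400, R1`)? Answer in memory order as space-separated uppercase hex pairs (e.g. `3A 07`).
line 2 (adi): pack op=0x16:6|rd=1:3|imm=1641400:23 = 0x58990bb8; big→ 58 99 0b b8

58 99 0B B8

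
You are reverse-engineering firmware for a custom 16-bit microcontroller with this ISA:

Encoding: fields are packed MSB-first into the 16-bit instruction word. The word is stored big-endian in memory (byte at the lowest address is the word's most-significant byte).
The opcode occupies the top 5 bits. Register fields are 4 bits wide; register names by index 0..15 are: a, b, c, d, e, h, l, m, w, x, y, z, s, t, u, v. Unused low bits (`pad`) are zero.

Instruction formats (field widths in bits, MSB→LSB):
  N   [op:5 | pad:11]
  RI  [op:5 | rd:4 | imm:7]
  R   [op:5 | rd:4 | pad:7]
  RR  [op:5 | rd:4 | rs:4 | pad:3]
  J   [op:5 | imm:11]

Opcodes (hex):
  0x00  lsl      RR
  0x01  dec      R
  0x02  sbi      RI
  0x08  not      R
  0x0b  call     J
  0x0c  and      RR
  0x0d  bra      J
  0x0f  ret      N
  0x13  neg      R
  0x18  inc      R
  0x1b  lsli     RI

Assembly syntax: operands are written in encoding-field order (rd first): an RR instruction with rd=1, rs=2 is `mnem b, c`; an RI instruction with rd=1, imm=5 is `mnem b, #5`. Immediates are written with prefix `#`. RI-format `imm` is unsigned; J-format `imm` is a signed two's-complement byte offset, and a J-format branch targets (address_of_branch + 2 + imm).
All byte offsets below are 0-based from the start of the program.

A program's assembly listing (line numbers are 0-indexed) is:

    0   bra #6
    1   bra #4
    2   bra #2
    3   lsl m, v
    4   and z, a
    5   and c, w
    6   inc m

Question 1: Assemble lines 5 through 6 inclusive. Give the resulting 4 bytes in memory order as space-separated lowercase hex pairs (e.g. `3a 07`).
5. and fields op=0xc:5|rd=2:4|rs=8:4|pad=0:3 → word 6140h → 61 40
6. inc fields op=0x18:5|rd=7:4|pad=0:7 → word c380h → c3 80

61 40 c3 80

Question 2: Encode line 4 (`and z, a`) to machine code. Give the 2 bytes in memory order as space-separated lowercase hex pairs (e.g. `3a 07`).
65 80

L4: and op=0xc:5|rd=11:4|rs=0:4|pad=0:3 ⇒ 0x6580 ⇒ big 65 80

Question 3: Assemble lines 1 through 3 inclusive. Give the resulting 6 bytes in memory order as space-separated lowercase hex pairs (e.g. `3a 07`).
line 1 (bra): pack op=0xd:5|imm=4:11 = 0x6804; big→ 68 04
line 2 (bra): pack op=0xd:5|imm=2:11 = 0x6802; big→ 68 02
line 3 (lsl): pack op=0x0:5|rd=7:4|rs=15:4|pad=0:3 = 0x03f8; big→ 03 f8

68 04 68 02 03 f8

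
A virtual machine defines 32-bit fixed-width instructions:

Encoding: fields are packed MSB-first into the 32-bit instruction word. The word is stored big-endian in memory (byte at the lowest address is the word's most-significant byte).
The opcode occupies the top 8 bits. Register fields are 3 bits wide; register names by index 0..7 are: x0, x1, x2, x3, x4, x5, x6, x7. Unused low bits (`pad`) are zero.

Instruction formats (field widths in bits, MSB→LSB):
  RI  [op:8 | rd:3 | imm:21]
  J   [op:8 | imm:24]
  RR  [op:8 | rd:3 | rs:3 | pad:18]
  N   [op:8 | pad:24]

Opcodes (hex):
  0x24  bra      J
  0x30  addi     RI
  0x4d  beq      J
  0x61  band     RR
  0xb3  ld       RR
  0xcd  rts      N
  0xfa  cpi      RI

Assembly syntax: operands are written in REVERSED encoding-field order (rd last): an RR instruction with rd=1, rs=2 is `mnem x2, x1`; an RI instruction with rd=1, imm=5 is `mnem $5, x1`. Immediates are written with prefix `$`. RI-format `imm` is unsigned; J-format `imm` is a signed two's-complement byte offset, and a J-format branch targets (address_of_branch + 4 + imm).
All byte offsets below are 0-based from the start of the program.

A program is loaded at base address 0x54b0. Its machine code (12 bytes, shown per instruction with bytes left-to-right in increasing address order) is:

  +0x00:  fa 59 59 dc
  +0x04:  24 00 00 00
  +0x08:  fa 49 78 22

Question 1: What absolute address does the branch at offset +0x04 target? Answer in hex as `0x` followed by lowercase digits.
0x54b8

+0x04: 24 00 00 00 ⇒ word 0x24000000 (big)
  opcode bits[31:24]=0x24: bra/J
  imm@[23:0]=0x0 ⇒ $0
  target = base 0x54b0 + off 0x04 + 4 + imm 0 = 0x54b8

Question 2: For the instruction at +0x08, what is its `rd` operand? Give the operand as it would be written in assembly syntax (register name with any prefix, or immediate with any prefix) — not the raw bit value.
@+08  big-endian(fa 49 78 22) = 0xfa497822
  op=0xfa497822>>24=0xfa ⇒ cpi (RI)
  rd: (w>>21)&0x7=0x2 → x2
  imm: (w>>0)&0x1fffff=0x97822 → $620578

x2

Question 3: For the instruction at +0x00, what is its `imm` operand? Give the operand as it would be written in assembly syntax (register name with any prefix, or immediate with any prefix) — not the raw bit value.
[00] fa 59 59 dc → 0xfa5959dc
  top 8b → 0xfa → cpi [RI]
  rd@[23:21]=0x2 ⇒ x2
  imm@[20:0]=0x1959dc ⇒ $1661404

$1661404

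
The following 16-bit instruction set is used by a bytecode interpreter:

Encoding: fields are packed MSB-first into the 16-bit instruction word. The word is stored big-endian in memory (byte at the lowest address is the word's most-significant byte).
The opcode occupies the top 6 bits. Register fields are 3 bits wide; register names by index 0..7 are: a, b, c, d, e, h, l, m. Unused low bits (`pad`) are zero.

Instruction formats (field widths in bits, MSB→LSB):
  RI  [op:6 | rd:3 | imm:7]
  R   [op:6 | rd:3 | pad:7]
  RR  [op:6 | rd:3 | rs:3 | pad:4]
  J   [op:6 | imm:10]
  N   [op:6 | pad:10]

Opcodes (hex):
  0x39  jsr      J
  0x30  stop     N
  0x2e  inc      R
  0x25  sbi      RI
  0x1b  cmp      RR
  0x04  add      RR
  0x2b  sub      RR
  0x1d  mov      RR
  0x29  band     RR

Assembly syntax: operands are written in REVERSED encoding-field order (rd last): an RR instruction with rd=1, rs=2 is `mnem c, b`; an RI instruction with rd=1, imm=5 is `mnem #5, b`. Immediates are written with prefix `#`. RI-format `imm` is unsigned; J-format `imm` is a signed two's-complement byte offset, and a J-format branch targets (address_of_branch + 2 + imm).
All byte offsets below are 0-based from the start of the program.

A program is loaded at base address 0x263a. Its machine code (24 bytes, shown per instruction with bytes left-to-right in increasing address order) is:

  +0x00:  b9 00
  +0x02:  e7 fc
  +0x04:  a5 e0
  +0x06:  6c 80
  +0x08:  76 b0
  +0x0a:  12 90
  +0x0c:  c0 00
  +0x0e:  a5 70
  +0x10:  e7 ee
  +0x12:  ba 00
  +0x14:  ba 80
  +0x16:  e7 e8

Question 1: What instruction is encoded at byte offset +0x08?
+0x08: 76 b0 ⇒ word 0x76b0 (big)
  top 6b → 0x1d → mov [RR]
  [9:7] rd=5 = h
  [6:4] rs=3 = d

mov d, h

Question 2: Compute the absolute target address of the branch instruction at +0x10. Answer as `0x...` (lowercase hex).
off 0x10: read e7 ee as big → 0xe7ee
  opcode bits[15:10]=0x39: jsr/J
  [9:0] imm=1006 (s10→-18) = #-18
  target = base 0x263a + off 0x10 + 2 + imm -18 = 0x263a

0x263a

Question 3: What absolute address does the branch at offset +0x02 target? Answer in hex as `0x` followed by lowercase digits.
@+02  big-endian(e7 fc) = 0xe7fc
  op=0xe7fc>>10=0x39 ⇒ jsr (J)
  [9:0] imm=1020 (s10→-4) = #-4
  target = base 0x263a + off 0x02 + 2 + imm -4 = 0x263a

0x263a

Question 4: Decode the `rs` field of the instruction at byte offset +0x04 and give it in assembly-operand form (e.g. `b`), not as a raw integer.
l

@+04  big-endian(a5 e0) = 0xa5e0
  top 6b → 0x29 → band [RR]
  rd@[9:7]=0x3 ⇒ d
  rs@[6:4]=0x6 ⇒ l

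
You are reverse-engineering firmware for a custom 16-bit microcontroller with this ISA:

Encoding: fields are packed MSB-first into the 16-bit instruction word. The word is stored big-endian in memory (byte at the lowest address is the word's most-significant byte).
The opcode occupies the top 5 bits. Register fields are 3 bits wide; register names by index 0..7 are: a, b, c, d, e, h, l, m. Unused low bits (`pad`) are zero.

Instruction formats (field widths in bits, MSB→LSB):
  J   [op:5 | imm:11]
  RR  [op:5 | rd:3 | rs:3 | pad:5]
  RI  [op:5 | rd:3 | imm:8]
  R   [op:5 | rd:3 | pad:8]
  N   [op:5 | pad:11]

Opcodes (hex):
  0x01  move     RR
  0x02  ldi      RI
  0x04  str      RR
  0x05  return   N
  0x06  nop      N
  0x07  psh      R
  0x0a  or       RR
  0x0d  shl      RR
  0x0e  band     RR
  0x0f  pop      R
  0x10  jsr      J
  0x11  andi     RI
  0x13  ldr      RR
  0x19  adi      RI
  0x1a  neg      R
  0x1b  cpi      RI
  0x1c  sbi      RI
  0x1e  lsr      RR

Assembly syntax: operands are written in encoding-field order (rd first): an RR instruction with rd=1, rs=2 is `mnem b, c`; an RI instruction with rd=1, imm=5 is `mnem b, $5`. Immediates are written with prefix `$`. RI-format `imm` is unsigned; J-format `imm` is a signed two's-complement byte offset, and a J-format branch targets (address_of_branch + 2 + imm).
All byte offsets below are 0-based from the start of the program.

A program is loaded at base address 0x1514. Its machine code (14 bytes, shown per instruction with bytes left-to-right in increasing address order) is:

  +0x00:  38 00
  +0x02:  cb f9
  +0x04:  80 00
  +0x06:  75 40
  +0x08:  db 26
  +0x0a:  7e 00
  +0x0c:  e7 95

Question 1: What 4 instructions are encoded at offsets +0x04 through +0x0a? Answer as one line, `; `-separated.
jsr $0; band h, c; cpi d, $38; pop l

@+04  big-endian(80 00) = 0x8000
  top 5b → 0x10 → jsr [J]
  imm: (w>>0)&0x7ff=0x0 → $0
@+06  big-endian(75 40) = 0x7540
  top 5b → 0xe → band [RR]
  rd: (w>>8)&0x7=0x5 → h
  rs: (w>>5)&0x7=0x2 → c
@+08  big-endian(db 26) = 0xdb26
  top 5b → 0x1b → cpi [RI]
  rd: (w>>8)&0x7=0x3 → d
  imm: (w>>0)&0xff=0x26 → $38
@+0a  big-endian(7e 00) = 0x7e00
  top 5b → 0xf → pop [R]
  rd: (w>>8)&0x7=0x6 → l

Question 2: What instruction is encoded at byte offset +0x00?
psh a

@+00  big-endian(38 00) = 0x3800
  top 5b → 0x7 → psh [R]
  rd: (w>>8)&0x7=0x0 → a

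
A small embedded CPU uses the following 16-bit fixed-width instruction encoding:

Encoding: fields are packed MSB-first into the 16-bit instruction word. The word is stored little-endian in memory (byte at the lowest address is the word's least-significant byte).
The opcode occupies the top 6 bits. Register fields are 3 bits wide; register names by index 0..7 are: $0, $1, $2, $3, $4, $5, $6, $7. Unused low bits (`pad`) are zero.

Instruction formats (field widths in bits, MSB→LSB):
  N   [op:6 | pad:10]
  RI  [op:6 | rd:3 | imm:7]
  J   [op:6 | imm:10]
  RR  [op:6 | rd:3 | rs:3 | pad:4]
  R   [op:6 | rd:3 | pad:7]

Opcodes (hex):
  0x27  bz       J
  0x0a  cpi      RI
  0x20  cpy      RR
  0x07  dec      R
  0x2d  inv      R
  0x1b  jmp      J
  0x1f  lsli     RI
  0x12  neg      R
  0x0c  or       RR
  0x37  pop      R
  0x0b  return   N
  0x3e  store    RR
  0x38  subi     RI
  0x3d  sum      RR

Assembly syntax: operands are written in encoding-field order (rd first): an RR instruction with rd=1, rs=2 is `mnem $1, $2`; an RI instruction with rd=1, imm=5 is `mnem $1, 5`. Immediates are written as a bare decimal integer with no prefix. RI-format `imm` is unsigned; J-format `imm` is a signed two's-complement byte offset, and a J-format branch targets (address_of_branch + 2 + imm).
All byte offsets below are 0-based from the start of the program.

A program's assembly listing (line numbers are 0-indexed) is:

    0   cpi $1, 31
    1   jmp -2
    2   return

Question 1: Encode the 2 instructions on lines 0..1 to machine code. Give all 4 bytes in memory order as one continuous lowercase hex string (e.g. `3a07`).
9f28fe6f

line 0 (cpi): pack op=0xa:6|rd=1:3|imm=31:7 = 0x289f; little→ 9f 28
line 1 (jmp): pack op=0x1b:6|imm=-2:10 = 0x6ffe; little→ fe 6f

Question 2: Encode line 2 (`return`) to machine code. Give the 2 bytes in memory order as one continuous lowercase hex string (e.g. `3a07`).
002c

line 2 (return): pack op=0xb:6|pad=0:10 = 0x2c00; little→ 00 2c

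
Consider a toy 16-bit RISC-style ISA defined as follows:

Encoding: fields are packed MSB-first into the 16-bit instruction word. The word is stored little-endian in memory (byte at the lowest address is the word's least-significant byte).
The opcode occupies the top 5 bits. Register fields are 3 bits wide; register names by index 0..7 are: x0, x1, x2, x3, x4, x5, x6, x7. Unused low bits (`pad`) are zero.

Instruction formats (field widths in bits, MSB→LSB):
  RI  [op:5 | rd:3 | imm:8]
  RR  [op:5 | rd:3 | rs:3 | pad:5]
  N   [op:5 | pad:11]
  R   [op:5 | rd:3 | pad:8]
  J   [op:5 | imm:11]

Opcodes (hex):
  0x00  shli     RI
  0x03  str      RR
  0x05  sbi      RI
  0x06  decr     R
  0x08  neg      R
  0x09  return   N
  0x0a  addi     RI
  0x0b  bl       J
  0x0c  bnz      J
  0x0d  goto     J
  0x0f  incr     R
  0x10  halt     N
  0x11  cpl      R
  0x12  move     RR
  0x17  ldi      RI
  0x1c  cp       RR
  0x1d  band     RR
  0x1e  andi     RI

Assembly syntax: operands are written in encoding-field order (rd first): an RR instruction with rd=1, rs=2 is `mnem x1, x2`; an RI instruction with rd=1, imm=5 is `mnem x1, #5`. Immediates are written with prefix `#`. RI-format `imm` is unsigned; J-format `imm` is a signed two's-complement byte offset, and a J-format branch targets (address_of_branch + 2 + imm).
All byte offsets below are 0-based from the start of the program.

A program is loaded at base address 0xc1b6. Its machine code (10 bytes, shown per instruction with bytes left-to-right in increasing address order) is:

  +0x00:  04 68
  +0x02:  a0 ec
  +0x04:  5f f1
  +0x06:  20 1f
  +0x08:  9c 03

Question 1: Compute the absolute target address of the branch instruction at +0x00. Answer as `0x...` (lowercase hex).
@+00  little-endian(04 68) = 0x6804
  top 5b → 0xd → goto [J]
  imm: (w>>0)&0x7ff=0x4 → #4
  target = base 0xc1b6 + off 0x00 + 2 + imm 4 = 0xc1bc

0xc1bc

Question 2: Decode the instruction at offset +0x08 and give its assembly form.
shli x3, #156

off 0x08: read 9c 03 as little → 0x039c
  opcode bits[15:11]=0x0: shli/RI
  rd@[10:8]=0x3 ⇒ x3
  imm@[7:0]=0x9c ⇒ #156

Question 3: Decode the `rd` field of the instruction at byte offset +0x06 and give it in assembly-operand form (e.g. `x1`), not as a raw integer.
off 0x06: read 20 1f as little → 0x1f20
  opcode bits[15:11]=0x3: str/RR
  [10:8] rd=7 = x7
  [7:5] rs=1 = x1

x7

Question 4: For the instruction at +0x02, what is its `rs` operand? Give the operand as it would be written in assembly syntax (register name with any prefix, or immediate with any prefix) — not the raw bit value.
x5

+0x02: a0 ec ⇒ word 0xeca0 (little)
  top 5b → 0x1d → band [RR]
  rd: (w>>8)&0x7=0x4 → x4
  rs: (w>>5)&0x7=0x5 → x5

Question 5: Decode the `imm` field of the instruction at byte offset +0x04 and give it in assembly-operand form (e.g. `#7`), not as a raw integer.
#95

off 0x04: read 5f f1 as little → 0xf15f
  op=0xf15f>>11=0x1e ⇒ andi (RI)
  rd: (w>>8)&0x7=0x1 → x1
  imm: (w>>0)&0xff=0x5f → #95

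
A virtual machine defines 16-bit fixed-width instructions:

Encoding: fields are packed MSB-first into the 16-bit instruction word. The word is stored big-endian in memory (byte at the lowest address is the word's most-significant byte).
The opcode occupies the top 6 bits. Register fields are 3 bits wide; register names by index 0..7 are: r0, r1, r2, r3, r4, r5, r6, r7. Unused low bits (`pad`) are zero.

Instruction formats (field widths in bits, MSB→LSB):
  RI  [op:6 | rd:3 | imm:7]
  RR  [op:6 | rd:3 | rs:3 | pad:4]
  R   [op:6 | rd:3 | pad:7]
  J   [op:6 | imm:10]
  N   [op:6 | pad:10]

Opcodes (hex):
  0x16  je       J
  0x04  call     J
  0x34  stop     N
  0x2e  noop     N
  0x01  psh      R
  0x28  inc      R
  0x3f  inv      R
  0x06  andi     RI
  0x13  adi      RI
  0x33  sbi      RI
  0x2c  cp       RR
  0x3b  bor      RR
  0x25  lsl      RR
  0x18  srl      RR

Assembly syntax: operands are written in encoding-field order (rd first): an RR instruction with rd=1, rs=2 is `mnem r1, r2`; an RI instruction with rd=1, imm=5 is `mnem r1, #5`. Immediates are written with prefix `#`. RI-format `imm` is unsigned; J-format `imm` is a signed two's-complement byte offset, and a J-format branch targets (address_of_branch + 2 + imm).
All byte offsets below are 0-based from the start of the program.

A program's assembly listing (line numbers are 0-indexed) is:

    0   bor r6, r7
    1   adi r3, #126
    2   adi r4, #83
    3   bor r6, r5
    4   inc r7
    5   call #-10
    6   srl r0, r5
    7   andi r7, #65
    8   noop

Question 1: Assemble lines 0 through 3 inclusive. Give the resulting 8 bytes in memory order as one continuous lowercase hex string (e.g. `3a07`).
ef704dfe4e53ef50

0. bor fields op=0x3b:6|rd=6:3|rs=7:3|pad=0:4 → word ef70h → ef 70
1. adi fields op=0x13:6|rd=3:3|imm=126:7 → word 4dfeh → 4d fe
2. adi fields op=0x13:6|rd=4:3|imm=83:7 → word 4e53h → 4e 53
3. bor fields op=0x3b:6|rd=6:3|rs=5:3|pad=0:4 → word ef50h → ef 50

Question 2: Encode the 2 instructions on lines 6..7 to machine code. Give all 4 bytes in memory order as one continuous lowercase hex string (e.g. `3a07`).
6. srl fields op=0x18:6|rd=0:3|rs=5:3|pad=0:4 → word 6050h → 60 50
7. andi fields op=0x6:6|rd=7:3|imm=65:7 → word 1bc1h → 1b c1

60501bc1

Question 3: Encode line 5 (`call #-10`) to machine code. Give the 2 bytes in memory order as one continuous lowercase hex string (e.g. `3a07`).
L5: call op=0x4:6|imm=-10:10 ⇒ 0x13f6 ⇒ big 13 f6

13f6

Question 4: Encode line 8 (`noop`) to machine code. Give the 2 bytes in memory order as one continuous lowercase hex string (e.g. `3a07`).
b800

8. noop fields op=0x2e:6|pad=0:10 → word b800h → b8 00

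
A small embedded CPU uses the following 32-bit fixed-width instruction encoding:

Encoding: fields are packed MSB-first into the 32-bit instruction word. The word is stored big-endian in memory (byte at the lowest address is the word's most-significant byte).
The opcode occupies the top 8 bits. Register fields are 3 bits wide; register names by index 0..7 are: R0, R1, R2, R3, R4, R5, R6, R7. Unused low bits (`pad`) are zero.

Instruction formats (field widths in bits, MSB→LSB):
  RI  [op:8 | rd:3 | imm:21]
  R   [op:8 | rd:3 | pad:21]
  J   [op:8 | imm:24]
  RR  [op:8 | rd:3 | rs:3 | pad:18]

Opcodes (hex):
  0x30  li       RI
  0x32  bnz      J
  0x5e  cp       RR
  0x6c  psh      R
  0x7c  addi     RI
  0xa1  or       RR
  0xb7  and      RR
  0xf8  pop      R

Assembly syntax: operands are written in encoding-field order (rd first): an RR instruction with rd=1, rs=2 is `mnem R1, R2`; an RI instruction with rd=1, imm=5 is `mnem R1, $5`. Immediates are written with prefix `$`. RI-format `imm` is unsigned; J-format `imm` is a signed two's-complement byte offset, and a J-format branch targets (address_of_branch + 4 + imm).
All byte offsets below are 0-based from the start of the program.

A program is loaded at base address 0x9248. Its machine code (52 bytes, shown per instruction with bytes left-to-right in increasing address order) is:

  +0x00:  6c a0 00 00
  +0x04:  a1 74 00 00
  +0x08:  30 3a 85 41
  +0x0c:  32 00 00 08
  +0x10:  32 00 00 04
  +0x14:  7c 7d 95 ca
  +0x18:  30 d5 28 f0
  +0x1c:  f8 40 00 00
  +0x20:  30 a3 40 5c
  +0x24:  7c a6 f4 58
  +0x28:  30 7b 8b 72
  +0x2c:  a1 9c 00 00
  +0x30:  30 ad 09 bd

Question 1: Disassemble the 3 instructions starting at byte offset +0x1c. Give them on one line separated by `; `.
pop R2; li R5, $213084; addi R5, $455768

[1c] f8 40 00 00 → 0xf8400000
  opcode bits[31:24]=0xf8: pop/R
  rd@[23:21]=0x2 ⇒ R2
[20] 30 a3 40 5c → 0x30a3405c
  opcode bits[31:24]=0x30: li/RI
  rd@[23:21]=0x5 ⇒ R5
  imm@[20:0]=0x3405c ⇒ $213084
[24] 7c a6 f4 58 → 0x7ca6f458
  opcode bits[31:24]=0x7c: addi/RI
  rd@[23:21]=0x5 ⇒ R5
  imm@[20:0]=0x6f458 ⇒ $455768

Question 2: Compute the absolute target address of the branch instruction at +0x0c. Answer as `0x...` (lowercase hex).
0x9260

+0x0c: 32 00 00 08 ⇒ word 0x32000008 (big)
  opcode bits[31:24]=0x32: bnz/J
  imm: (w>>0)&0xffffff=0x8 → $8
  target = base 0x9248 + off 0x0c + 4 + imm 8 = 0x9260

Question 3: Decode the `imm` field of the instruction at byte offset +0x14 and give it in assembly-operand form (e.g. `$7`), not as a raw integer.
$1938890

[14] 7c 7d 95 ca → 0x7c7d95ca
  op=0x7c7d95ca>>24=0x7c ⇒ addi (RI)
  [23:21] rd=3 = R3
  [20:0] imm=1938890 = $1938890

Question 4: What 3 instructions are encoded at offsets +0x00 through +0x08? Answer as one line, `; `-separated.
+0x00: 6c a0 00 00 ⇒ word 0x6ca00000 (big)
  opcode bits[31:24]=0x6c: psh/R
  rd: (w>>21)&0x7=0x5 → R5
+0x04: a1 74 00 00 ⇒ word 0xa1740000 (big)
  opcode bits[31:24]=0xa1: or/RR
  rd: (w>>21)&0x7=0x3 → R3
  rs: (w>>18)&0x7=0x5 → R5
+0x08: 30 3a 85 41 ⇒ word 0x303a8541 (big)
  opcode bits[31:24]=0x30: li/RI
  rd: (w>>21)&0x7=0x1 → R1
  imm: (w>>0)&0x1fffff=0x1a8541 → $1738049

psh R5; or R3, R5; li R1, $1738049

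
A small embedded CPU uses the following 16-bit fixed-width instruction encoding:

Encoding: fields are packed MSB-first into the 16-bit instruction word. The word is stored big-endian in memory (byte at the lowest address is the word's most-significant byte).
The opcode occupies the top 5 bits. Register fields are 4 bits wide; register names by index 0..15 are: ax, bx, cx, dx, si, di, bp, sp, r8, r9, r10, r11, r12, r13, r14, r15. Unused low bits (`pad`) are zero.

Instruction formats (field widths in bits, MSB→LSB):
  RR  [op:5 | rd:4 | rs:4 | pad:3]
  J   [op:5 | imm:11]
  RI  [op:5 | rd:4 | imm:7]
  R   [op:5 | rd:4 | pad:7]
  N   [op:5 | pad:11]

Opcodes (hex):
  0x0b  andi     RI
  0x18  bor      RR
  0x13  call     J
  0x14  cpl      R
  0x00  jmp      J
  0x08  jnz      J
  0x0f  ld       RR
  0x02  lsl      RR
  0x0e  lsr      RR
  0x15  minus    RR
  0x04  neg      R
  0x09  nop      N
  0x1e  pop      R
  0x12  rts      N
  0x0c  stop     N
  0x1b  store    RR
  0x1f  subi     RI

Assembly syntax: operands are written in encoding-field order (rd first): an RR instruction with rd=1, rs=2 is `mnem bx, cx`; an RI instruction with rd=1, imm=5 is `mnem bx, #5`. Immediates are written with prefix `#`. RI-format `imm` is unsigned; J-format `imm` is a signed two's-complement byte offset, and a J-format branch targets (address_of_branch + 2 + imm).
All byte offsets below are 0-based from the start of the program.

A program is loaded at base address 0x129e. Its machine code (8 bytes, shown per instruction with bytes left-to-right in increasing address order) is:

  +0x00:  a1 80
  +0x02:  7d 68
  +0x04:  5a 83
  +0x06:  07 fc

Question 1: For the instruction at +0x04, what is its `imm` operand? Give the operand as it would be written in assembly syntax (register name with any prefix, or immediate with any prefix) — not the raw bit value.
#3

[04] 5a 83 → 0x5a83
  top 5b → 0xb → andi [RI]
  rd@[10:7]=0x5 ⇒ di
  imm@[6:0]=0x3 ⇒ #3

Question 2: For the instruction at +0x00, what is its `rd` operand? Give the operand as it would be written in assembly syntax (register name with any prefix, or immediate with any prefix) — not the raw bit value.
dx

+0x00: a1 80 ⇒ word 0xa180 (big)
  opcode bits[15:11]=0x14: cpl/R
  [10:7] rd=3 = dx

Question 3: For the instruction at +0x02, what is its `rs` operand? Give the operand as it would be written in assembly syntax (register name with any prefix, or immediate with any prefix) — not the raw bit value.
r13

+0x02: 7d 68 ⇒ word 0x7d68 (big)
  op=0x7d68>>11=0xf ⇒ ld (RR)
  [10:7] rd=10 = r10
  [6:3] rs=13 = r13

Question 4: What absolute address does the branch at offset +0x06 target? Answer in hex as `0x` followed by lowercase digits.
[06] 07 fc → 0x07fc
  op=0x07fc>>11=0x0 ⇒ jmp (J)
  [10:0] imm=2044 (s11→-4) = #-4
  target = base 0x129e + off 0x06 + 2 + imm -4 = 0x12a2

0x12a2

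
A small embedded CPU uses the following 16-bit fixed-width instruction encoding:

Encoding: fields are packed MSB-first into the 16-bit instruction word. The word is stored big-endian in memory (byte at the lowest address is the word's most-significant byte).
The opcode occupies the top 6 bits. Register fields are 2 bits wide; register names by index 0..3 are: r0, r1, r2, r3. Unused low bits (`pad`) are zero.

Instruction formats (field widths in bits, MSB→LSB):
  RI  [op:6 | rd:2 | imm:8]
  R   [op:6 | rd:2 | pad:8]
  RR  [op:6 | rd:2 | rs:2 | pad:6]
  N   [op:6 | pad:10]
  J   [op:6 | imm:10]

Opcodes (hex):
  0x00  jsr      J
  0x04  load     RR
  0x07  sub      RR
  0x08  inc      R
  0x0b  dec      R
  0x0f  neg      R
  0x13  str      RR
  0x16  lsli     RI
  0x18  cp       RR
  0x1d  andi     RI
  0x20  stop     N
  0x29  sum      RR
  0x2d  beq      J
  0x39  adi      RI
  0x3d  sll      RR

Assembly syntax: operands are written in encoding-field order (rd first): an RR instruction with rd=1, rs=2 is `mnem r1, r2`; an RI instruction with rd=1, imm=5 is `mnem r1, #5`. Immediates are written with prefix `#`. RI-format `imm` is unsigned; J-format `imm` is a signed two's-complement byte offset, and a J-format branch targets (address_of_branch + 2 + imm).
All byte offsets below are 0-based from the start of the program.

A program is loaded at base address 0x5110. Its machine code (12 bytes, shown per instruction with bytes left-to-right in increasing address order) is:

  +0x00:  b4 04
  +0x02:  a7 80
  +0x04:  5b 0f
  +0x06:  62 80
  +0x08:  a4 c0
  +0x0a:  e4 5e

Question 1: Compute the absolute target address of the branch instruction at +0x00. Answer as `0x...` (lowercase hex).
0x5116

[00] b4 04 → 0xb404
  top 6b → 0x2d → beq [J]
  imm: (w>>0)&0x3ff=0x4 → #4
  target = base 0x5110 + off 0x00 + 2 + imm 4 = 0x5116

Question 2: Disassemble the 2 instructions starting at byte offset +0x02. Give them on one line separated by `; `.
sum r3, r2; lsli r3, #15

[02] a7 80 → 0xa780
  top 6b → 0x29 → sum [RR]
  rd@[9:8]=0x3 ⇒ r3
  rs@[7:6]=0x2 ⇒ r2
[04] 5b 0f → 0x5b0f
  top 6b → 0x16 → lsli [RI]
  rd@[9:8]=0x3 ⇒ r3
  imm@[7:0]=0xf ⇒ #15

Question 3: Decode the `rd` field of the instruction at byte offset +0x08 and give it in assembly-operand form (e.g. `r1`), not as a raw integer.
r0

[08] a4 c0 → 0xa4c0
  top 6b → 0x29 → sum [RR]
  [9:8] rd=0 = r0
  [7:6] rs=3 = r3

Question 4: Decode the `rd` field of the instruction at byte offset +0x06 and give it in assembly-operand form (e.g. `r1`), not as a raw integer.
r2

@+06  big-endian(62 80) = 0x6280
  top 6b → 0x18 → cp [RR]
  [9:8] rd=2 = r2
  [7:6] rs=2 = r2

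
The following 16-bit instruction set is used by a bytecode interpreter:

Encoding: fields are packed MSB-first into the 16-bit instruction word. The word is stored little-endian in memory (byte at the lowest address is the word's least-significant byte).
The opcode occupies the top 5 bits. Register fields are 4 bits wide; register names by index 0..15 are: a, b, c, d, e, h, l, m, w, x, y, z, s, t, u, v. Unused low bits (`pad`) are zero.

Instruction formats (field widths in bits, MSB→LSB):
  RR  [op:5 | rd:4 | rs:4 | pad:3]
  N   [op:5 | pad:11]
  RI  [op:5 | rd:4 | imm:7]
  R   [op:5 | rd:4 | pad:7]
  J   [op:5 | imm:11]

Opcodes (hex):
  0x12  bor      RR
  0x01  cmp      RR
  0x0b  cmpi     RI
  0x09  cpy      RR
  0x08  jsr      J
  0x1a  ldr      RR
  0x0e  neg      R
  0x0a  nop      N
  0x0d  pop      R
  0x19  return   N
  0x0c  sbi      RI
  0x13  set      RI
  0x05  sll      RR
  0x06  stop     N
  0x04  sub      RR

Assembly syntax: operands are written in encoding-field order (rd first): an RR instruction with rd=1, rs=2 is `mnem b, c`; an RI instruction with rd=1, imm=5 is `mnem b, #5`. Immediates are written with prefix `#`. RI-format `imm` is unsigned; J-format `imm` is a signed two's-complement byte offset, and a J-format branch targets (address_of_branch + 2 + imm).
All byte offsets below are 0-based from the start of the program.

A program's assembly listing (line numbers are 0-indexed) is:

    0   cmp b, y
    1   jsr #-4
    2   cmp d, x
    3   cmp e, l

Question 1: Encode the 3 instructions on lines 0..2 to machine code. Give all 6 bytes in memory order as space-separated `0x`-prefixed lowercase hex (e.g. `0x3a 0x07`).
line 0 (cmp): pack op=0x1:5|rd=1:4|rs=10:4|pad=0:3 = 0x08d0; little→ d0 08
line 1 (jsr): pack op=0x8:5|imm=-4:11 = 0x47fc; little→ fc 47
line 2 (cmp): pack op=0x1:5|rd=3:4|rs=9:4|pad=0:3 = 0x09c8; little→ c8 09

0xd0 0x08 0xfc 0x47 0xc8 0x09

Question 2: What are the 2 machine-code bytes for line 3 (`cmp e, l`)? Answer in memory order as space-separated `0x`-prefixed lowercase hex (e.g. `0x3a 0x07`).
0x30 0x0a

L3: cmp op=0x1:5|rd=4:4|rs=6:4|pad=0:3 ⇒ 0x0a30 ⇒ little 30 0a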